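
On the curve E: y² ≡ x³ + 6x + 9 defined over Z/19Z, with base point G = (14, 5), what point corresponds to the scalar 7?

Double-and-add on 7 = (111)₂. Start with G = (14, 5) for the leading 1-bit.
double: tangent at (14, 5): λ = (3·14² + 6)/(2·5) ≡ 5/10. 10⁻¹ ≡ 2 (mod 19) since 10·2 = 20 ≡ 1, so λ ≡ 5·2 ≡ 10.
  x = λ² - 14 - 14 = 100 - 28 ≡ 15; y = λ·(14 - 15) - 5 ≡ 4. → (15, 4)
add G: (15, 4) + (14, 5). λ = (5 - 4)/(14 - 15) ≡ 1/18 mod 19. 18⁻¹ ≡ 18 (mod 19) since 18·18 = 324 ≡ 1, so λ ≡ 18.
  x = λ² - 15 - 14 = 324 - 29 ≡ 10; y = λ·(15 - 10) - 4 ≡ 10. → (10, 10)
double: tangent at (10, 10): λ = (3·10² + 6)/(2·10) ≡ 2/1. 1⁻¹ ≡ 1 (mod 19) since 1·1 = 1 ≡ 1, so λ ≡ 2·1 ≡ 2.
  x = λ² - 10 - 10 = 4 - 20 ≡ 3; y = λ·(10 - 3) - 10 ≡ 4. → (3, 4)
add G: (3, 4) + (14, 5). λ = (5 - 4)/(14 - 3) ≡ 1/11 mod 19. 11⁻¹ ≡ 7 (mod 19) since 11·7 = 77 ≡ 1, so λ ≡ 7.
  x = λ² - 3 - 14 = 49 - 17 ≡ 13; y = λ·(3 - 13) - 4 ≡ 2. → (13, 2)

(13, 2)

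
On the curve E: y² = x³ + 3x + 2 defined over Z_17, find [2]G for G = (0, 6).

tangent at (0, 6): λ = (3·0² + 3)/(2·6) ≡ 3/12. 12⁻¹ ≡ 10 (mod 17), so λ ≡ 3·10 ≡ 13.
  x = λ² - 0 - 0 = 169 - 0 ≡ 16; y = λ·(0 - 16) - 6 ≡ 7. → (16, 7)

(16, 7)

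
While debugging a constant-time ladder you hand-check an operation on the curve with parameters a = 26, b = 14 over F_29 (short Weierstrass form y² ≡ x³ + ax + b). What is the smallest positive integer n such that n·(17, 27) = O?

2P: tangent at (17, 27): λ = (3·17² + 26)/(2·27) ≡ 23/25. 25⁻¹ ≡ 7 (mod 29) since 25·7 = 175 ≡ 1, so λ ≡ 23·7 ≡ 16.
  x = λ² - 17 - 17 = 256 - 34 ≡ 19; y = λ·(17 - 19) - 27 ≡ 28. → (19, 28)
3P: (19, 28) + (17, 27). λ = (27 - 28)/(17 - 19) ≡ 28/27 mod 29. 27⁻¹ ≡ 14 (mod 29) since 27·14 = 378 ≡ 1, so λ ≡ 15.
  x = λ² - 19 - 17 = 225 - 36 ≡ 15; y = λ·(19 - 15) - 28 ≡ 3. → (15, 3)
4P: (15, 3) + (17, 27). λ = (27 - 3)/(17 - 15) ≡ 24/2 mod 29. 2⁻¹ ≡ 15 (mod 29), so λ ≡ 12.
  x = λ² - 15 - 17 = 144 - 32 ≡ 25; y = λ·(15 - 25) - 3 ≡ 22. → (25, 22)
5P: (25, 22) + (17, 27). λ = (27 - 22)/(17 - 25) ≡ 5/21 mod 29. 21⁻¹ ≡ 18 (mod 29) since 21·18 = 378 ≡ 1, so λ ≡ 3.
  x = λ² - 25 - 17 = 9 - 42 ≡ 25; y = λ·(25 - 25) - 22 ≡ 7. → (25, 7)
6P: (25, 7) + (17, 27). λ = (27 - 7)/(17 - 25) ≡ 20/21 mod 29. 21⁻¹ ≡ 18 (mod 29), so λ ≡ 12.
  x = λ² - 25 - 17 = 144 - 42 ≡ 15; y = λ·(25 - 15) - 7 ≡ 26. → (15, 26)
7P: (15, 26) + (17, 27). λ = (27 - 26)/(17 - 15) ≡ 1/2 mod 29. 2⁻¹ ≡ 15 (mod 29) since 2·15 = 30 ≡ 1, so λ ≡ 15.
  x = λ² - 15 - 17 = 225 - 32 ≡ 19; y = λ·(15 - 19) - 26 ≡ 1. → (19, 1)
8P: (19, 1) + (17, 27). λ = (27 - 1)/(17 - 19) ≡ 26/27 mod 29. 27⁻¹ ≡ 14 (mod 29), so λ ≡ 16.
  x = λ² - 19 - 17 = 256 - 36 ≡ 17; y = λ·(19 - 17) - 1 ≡ 2. → (17, 2)
9P: (17, 2) + (17, 27): same x and y₁ ≡ -y₂, so the sum is O.
9P = O, so the order is 9.

9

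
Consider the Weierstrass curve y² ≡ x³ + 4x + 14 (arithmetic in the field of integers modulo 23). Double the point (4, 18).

(8, 12)

tangent at (4, 18): λ = (3·4² + 4)/(2·18) ≡ 6/13. 13⁻¹ ≡ 16 (mod 23) since 13·16 = 208 ≡ 1, so λ ≡ 6·16 ≡ 4.
  x = λ² - 4 - 4 = 16 - 8 ≡ 8; y = λ·(4 - 8) - 18 ≡ 12. → (8, 12)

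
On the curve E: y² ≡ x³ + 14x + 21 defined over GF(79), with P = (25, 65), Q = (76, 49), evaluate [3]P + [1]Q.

First 3P:
Repeated addition: build up to 3P.
2P: tangent at (25, 65): λ = (3·25² + 14)/(2·65) ≡ 72/51. 51⁻¹ ≡ 31 (mod 79), so λ ≡ 72·31 ≡ 20.
  x = λ² - 25 - 25 = 400 - 50 ≡ 34; y = λ·(25 - 34) - 65 ≡ 71. → (34, 71)
3P: (34, 71) + (25, 65). λ = (65 - 71)/(25 - 34) ≡ 73/70 mod 79. 70⁻¹ ≡ 35 (mod 79) since 70·35 = 2450 ≡ 1, so λ ≡ 27.
  x = λ² - 34 - 25 = 729 - 59 ≡ 38; y = λ·(34 - 38) - 71 ≡ 58. → (38, 58)
3P = (38, 58).
Finally 3P + Q:
(38, 58) + (76, 49). λ = (49 - 58)/(76 - 38) ≡ 70/38 mod 79. 38⁻¹ ≡ 52 (mod 79), so λ ≡ 6.
  x = λ² - 38 - 76 = 36 - 114 ≡ 1; y = λ·(38 - 1) - 58 ≡ 6. → (1, 6)

(1, 6)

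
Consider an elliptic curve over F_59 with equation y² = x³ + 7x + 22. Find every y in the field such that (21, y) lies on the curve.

7, 52

x³ + 7x + 22 = 9430 ≡ 49 (mod 59).
Square roots of 49 mod 59: 7 and 52 (since 7² = 49 ≡ 49).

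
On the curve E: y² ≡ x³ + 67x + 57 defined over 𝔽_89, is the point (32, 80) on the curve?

yes

y² = 80² ≡ 81; x³ + 67x + 57 = 34969 ≡ 81 (mod 89). 81 = 81.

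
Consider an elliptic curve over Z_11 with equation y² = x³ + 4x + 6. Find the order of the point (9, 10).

2P: tangent at (9, 10): λ = (3·9² + 4)/(2·10) ≡ 5/9. 9⁻¹ ≡ 5 (mod 11), so λ ≡ 5·5 ≡ 3.
  x = λ² - 9 - 9 = 9 - 18 ≡ 2; y = λ·(9 - 2) - 10 ≡ 0. → (2, 0)
3P: (2, 0) + (9, 10). λ = (10 - 0)/(9 - 2) ≡ 10/7 mod 11. 7⁻¹ ≡ 8 (mod 11), so λ ≡ 3.
  x = λ² - 2 - 9 = 9 - 11 ≡ 9; y = λ·(2 - 9) - 0 ≡ 1. → (9, 1)
4P: (9, 1) + (9, 10): same x and y₁ ≡ -y₂, so the sum is O.
4P = O, so the order is 4.

4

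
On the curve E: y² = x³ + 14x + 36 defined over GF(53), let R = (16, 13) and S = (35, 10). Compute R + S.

(17, 29)

(16, 13) + (35, 10). λ = (10 - 13)/(35 - 16) ≡ 50/19 mod 53. 19⁻¹ ≡ 14 (mod 53), so λ ≡ 11.
  x = λ² - 16 - 35 = 121 - 51 ≡ 17; y = λ·(16 - 17) - 13 ≡ 29. → (17, 29)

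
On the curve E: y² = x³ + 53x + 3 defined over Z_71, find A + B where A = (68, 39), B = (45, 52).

(1, 25)

(68, 39) + (45, 52). λ = (52 - 39)/(45 - 68) ≡ 13/48 mod 71. 48⁻¹ ≡ 37 (mod 71), so λ ≡ 55.
  x = λ² - 68 - 45 = 3025 - 113 ≡ 1; y = λ·(68 - 1) - 39 ≡ 25. → (1, 25)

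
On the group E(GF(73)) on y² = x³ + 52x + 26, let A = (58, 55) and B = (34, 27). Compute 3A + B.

First 3A:
Repeated addition: build up to 3A.
2A: tangent at (58, 55): λ = (3·58² + 52)/(2·55) ≡ 70/37. 37⁻¹ ≡ 2 (mod 73), so λ ≡ 70·2 ≡ 67.
  x = λ² - 58 - 58 = 4489 - 116 ≡ 66; y = λ·(58 - 66) - 55 ≡ 66. → (66, 66)
3A: (66, 66) + (58, 55). λ = (55 - 66)/(58 - 66) ≡ 62/65 mod 73. 65⁻¹ ≡ 9 (mod 73), so λ ≡ 47.
  x = λ² - 66 - 58 = 2209 - 124 ≡ 41; y = λ·(66 - 41) - 66 ≡ 14. → (41, 14)
3A = (41, 14).
Finally 3A + B:
(41, 14) + (34, 27). λ = (27 - 14)/(34 - 41) ≡ 13/66 mod 73. 66⁻¹ ≡ 52 (mod 73), so λ ≡ 19.
  x = λ² - 41 - 34 = 361 - 75 ≡ 67; y = λ·(41 - 67) - 14 ≡ 3. → (67, 3)

(67, 3)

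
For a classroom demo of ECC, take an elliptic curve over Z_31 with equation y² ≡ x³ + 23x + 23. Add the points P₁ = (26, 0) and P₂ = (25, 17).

(21, 8)

(26, 0) + (25, 17). λ = (17 - 0)/(25 - 26) ≡ 17/30 mod 31. 30⁻¹ ≡ 30 (mod 31) since 30·30 = 900 ≡ 1, so λ ≡ 14.
  x = λ² - 26 - 25 = 196 - 51 ≡ 21; y = λ·(26 - 21) - 0 ≡ 8. → (21, 8)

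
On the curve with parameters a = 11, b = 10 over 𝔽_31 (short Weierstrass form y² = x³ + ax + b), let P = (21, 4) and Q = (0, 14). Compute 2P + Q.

First 2P:
Repeated addition: build up to 2P.
2P: tangent at (21, 4): λ = (3·21² + 11)/(2·4) ≡ 1/8. 8⁻¹ ≡ 4 (mod 31), so λ ≡ 1·4 ≡ 4.
  x = λ² - 21 - 21 = 16 - 42 ≡ 5; y = λ·(21 - 5) - 4 ≡ 29. → (5, 29)
2P = (5, 29).
Finally 2P + Q:
(5, 29) + (0, 14). λ = (14 - 29)/(0 - 5) ≡ 16/26 mod 31. 26⁻¹ ≡ 6 (mod 31), so λ ≡ 3.
  x = λ² - 5 - 0 = 9 - 5 ≡ 4; y = λ·(5 - 4) - 29 ≡ 5. → (4, 5)

(4, 5)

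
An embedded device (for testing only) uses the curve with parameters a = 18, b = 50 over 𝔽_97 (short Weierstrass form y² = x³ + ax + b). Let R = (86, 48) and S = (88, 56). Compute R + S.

(36, 55)

(86, 48) + (88, 56). λ = (56 - 48)/(88 - 86) ≡ 8/2 mod 97. 2⁻¹ ≡ 49 (mod 97), so λ ≡ 4.
  x = λ² - 86 - 88 = 16 - 174 ≡ 36; y = λ·(86 - 36) - 48 ≡ 55. → (36, 55)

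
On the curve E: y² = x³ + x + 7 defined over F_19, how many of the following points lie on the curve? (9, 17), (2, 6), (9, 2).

(9, 17): 17² ≡ 4, rhs ≡ 4 → on.
(2, 6): 6² ≡ 17, rhs ≡ 17 → on.
(9, 2): 2² ≡ 4, rhs ≡ 4 → on.

3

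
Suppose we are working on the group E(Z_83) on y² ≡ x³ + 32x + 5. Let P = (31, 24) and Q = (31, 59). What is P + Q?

The two points share x = 31 and their y-coordinates satisfy 24 + 59 ≡ 0 (mod 83), so they are inverses. Their sum is ∞.

O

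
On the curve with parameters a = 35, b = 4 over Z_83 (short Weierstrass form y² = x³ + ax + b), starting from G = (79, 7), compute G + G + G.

Repeated addition: build up to 3G.
2G: tangent at (79, 7): λ = (3·79² + 35)/(2·7) ≡ 0/14. 14⁻¹ ≡ 6 (mod 83) since 14·6 = 84 ≡ 1, so λ ≡ 0·6 ≡ 0.
  x = λ² - 79 - 79 = 0 - 158 ≡ 8; y = λ·(79 - 8) - 7 ≡ 76. → (8, 76)
3G: (8, 76) + (79, 7). λ = (7 - 76)/(79 - 8) ≡ 14/71 mod 83. 71⁻¹ ≡ 76 (mod 83), so λ ≡ 68.
  x = λ² - 8 - 79 = 4624 - 87 ≡ 55; y = λ·(8 - 55) - 76 ≡ 48. → (55, 48)

(55, 48)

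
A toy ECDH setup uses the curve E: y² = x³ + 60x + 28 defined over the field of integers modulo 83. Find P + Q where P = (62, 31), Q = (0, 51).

(62, 31) + (0, 51). λ = (51 - 31)/(0 - 62) ≡ 20/21 mod 83. 21⁻¹ ≡ 4 (mod 83) since 21·4 = 84 ≡ 1, so λ ≡ 80.
  x = λ² - 62 - 0 = 6400 - 62 ≡ 30; y = λ·(62 - 30) - 31 ≡ 39. → (30, 39)

(30, 39)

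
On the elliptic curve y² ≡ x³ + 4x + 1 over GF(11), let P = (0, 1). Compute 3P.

Repeated addition: build up to 3P.
2P: tangent at (0, 1): λ = (3·0² + 4)/(2·1) ≡ 4/2. 2⁻¹ ≡ 6 (mod 11) since 2·6 = 12 ≡ 1, so λ ≡ 4·6 ≡ 2.
  x = λ² - 0 - 0 = 4 - 0 ≡ 4; y = λ·(0 - 4) - 1 ≡ 2. → (4, 2)
3P: (4, 2) + (0, 1). λ = (1 - 2)/(0 - 4) ≡ 10/7 mod 11. 7⁻¹ ≡ 8 (mod 11), so λ ≡ 3.
  x = λ² - 4 - 0 = 9 - 4 ≡ 5; y = λ·(4 - 5) - 2 ≡ 6. → (5, 6)

(5, 6)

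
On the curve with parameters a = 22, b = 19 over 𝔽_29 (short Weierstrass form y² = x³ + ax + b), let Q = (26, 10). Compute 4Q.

Repeated addition: build up to 4Q.
2Q: tangent at (26, 10): λ = (3·26² + 22)/(2·10) ≡ 20/20. 20⁻¹ ≡ 16 (mod 29) since 20·16 = 320 ≡ 1, so λ ≡ 20·16 ≡ 1.
  x = λ² - 26 - 26 = 1 - 52 ≡ 7; y = λ·(26 - 7) - 10 ≡ 9. → (7, 9)
3Q: (7, 9) + (26, 10). λ = (10 - 9)/(26 - 7) ≡ 1/19 mod 29. 19⁻¹ ≡ 26 (mod 29), so λ ≡ 26.
  x = λ² - 7 - 26 = 676 - 33 ≡ 5; y = λ·(7 - 5) - 9 ≡ 14. → (5, 14)
4Q: (5, 14) + (26, 10). λ = (10 - 14)/(26 - 5) ≡ 25/21 mod 29. 21⁻¹ ≡ 18 (mod 29), so λ ≡ 15.
  x = λ² - 5 - 26 = 225 - 31 ≡ 20; y = λ·(5 - 20) - 14 ≡ 22. → (20, 22)

(20, 22)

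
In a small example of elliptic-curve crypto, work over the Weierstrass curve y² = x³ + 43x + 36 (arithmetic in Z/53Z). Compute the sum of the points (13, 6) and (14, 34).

(15, 44)

(13, 6) + (14, 34). λ = (34 - 6)/(14 - 13) ≡ 28/1 mod 53. 1⁻¹ ≡ 1 (mod 53), so λ ≡ 28.
  x = λ² - 13 - 14 = 784 - 27 ≡ 15; y = λ·(13 - 15) - 6 ≡ 44. → (15, 44)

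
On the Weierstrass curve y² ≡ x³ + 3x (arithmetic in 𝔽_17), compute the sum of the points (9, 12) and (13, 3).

(9, 12) + (13, 3). λ = (3 - 12)/(13 - 9) ≡ 8/4 mod 17. 4⁻¹ ≡ 13 (mod 17), so λ ≡ 2.
  x = λ² - 9 - 13 = 4 - 22 ≡ 16; y = λ·(9 - 16) - 12 ≡ 8. → (16, 8)

(16, 8)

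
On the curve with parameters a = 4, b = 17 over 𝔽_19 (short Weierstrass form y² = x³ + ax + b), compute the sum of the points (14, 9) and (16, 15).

(17, 1)

(14, 9) + (16, 15). λ = (15 - 9)/(16 - 14) ≡ 6/2 mod 19. 2⁻¹ ≡ 10 (mod 19), so λ ≡ 3.
  x = λ² - 14 - 16 = 9 - 30 ≡ 17; y = λ·(14 - 17) - 9 ≡ 1. → (17, 1)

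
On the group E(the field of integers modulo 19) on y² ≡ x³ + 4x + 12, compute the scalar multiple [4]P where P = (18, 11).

Double-and-add on 4 = (100)₂. Start with P = (18, 11) for the leading 1-bit.
double: tangent at (18, 11): λ = (3·18² + 4)/(2·11) ≡ 7/3. 3⁻¹ ≡ 13 (mod 19) since 3·13 = 39 ≡ 1, so λ ≡ 7·13 ≡ 15.
  x = λ² - 18 - 18 = 225 - 36 ≡ 18; y = λ·(18 - 18) - 11 ≡ 8. → (18, 8)
double: tangent at (18, 8): λ = (3·18² + 4)/(2·8) ≡ 7/16. 16⁻¹ ≡ 6 (mod 19), so λ ≡ 7·6 ≡ 4.
  x = λ² - 18 - 18 = 16 - 36 ≡ 18; y = λ·(18 - 18) - 8 ≡ 11. → (18, 11)

(18, 11)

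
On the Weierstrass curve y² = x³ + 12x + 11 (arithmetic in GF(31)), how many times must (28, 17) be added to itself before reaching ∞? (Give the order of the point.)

2P: tangent at (28, 17): λ = (3·28² + 12)/(2·17) ≡ 8/3. 3⁻¹ ≡ 21 (mod 31), so λ ≡ 8·21 ≡ 13.
  x = λ² - 28 - 28 = 169 - 56 ≡ 20; y = λ·(28 - 20) - 17 ≡ 25. → (20, 25)
3P: (20, 25) + (28, 17). λ = (17 - 25)/(28 - 20) ≡ 23/8 mod 31. 8⁻¹ ≡ 4 (mod 31), so λ ≡ 30.
  x = λ² - 20 - 28 = 900 - 48 ≡ 15; y = λ·(20 - 15) - 25 ≡ 1. → (15, 1)
4P: (15, 1) + (28, 17). λ = (17 - 1)/(28 - 15) ≡ 16/13 mod 31. 13⁻¹ ≡ 12 (mod 31) since 13·12 = 156 ≡ 1, so λ ≡ 6.
  x = λ² - 15 - 28 = 36 - 43 ≡ 24; y = λ·(15 - 24) - 1 ≡ 7. → (24, 7)
5P: (24, 7) + (28, 17). λ = (17 - 7)/(28 - 24) ≡ 10/4 mod 31. 4⁻¹ ≡ 8 (mod 31) since 4·8 = 32 ≡ 1, so λ ≡ 18.
  x = λ² - 24 - 28 = 324 - 52 ≡ 24; y = λ·(24 - 24) - 7 ≡ 24. → (24, 24)
6P: (24, 24) + (28, 17). λ = (17 - 24)/(28 - 24) ≡ 24/4 mod 31. 4⁻¹ ≡ 8 (mod 31), so λ ≡ 6.
  x = λ² - 24 - 28 = 36 - 52 ≡ 15; y = λ·(24 - 15) - 24 ≡ 30. → (15, 30)
7P: (15, 30) + (28, 17). λ = (17 - 30)/(28 - 15) ≡ 18/13 mod 31. 13⁻¹ ≡ 12 (mod 31), so λ ≡ 30.
  x = λ² - 15 - 28 = 900 - 43 ≡ 20; y = λ·(15 - 20) - 30 ≡ 6. → (20, 6)
8P: (20, 6) + (28, 17). λ = (17 - 6)/(28 - 20) ≡ 11/8 mod 31. 8⁻¹ ≡ 4 (mod 31), so λ ≡ 13.
  x = λ² - 20 - 28 = 169 - 48 ≡ 28; y = λ·(20 - 28) - 6 ≡ 14. → (28, 14)
9P: (28, 14) + (28, 17): same x and y₁ ≡ -y₂, so the sum is ∞.
9P = ∞, so the order is 9.

9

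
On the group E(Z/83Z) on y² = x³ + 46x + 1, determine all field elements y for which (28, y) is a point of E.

1, 82

x³ + 46x + 1 = 23241 ≡ 1 (mod 83).
Square roots of 1 mod 83: 1 and 82 (since 1² = 1 ≡ 1).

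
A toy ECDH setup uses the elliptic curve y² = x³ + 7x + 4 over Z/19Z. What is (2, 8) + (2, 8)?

tangent at (2, 8): λ = (3·2² + 7)/(2·8) ≡ 0/16. 16⁻¹ ≡ 6 (mod 19), so λ ≡ 0·6 ≡ 0.
  x = λ² - 2 - 2 = 0 - 4 ≡ 15; y = λ·(2 - 15) - 8 ≡ 11. → (15, 11)

(15, 11)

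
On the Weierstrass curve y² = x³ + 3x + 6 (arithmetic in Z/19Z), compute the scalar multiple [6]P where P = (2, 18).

(3, 17)

Double-and-add on 6 = (110)₂. Start with P = (2, 18) for the leading 1-bit.
double: tangent at (2, 18): λ = (3·2² + 3)/(2·18) ≡ 15/17. 17⁻¹ ≡ 9 (mod 19), so λ ≡ 15·9 ≡ 2.
  x = λ² - 2 - 2 = 4 - 4 ≡ 0; y = λ·(2 - 0) - 18 ≡ 5. → (0, 5)
add P: (0, 5) + (2, 18). λ = (18 - 5)/(2 - 0) ≡ 13/2 mod 19. 2⁻¹ ≡ 10 (mod 19), so λ ≡ 16.
  x = λ² - 0 - 2 = 256 - 2 ≡ 7; y = λ·(0 - 7) - 5 ≡ 16. → (7, 16)
double: tangent at (7, 16): λ = (3·7² + 3)/(2·16) ≡ 17/13. 13⁻¹ ≡ 3 (mod 19), so λ ≡ 17·3 ≡ 13.
  x = λ² - 7 - 7 = 169 - 14 ≡ 3; y = λ·(7 - 3) - 16 ≡ 17. → (3, 17)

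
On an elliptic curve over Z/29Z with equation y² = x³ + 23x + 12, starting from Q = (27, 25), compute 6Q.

Double-and-add on 6 = (110)₂. Start with Q = (27, 25) for the leading 1-bit.
double: tangent at (27, 25): λ = (3·27² + 23)/(2·25) ≡ 6/21. 21⁻¹ ≡ 18 (mod 29), so λ ≡ 6·18 ≡ 21.
  x = λ² - 27 - 27 = 441 - 54 ≡ 10; y = λ·(27 - 10) - 25 ≡ 13. → (10, 13)
add Q: (10, 13) + (27, 25). λ = (25 - 13)/(27 - 10) ≡ 12/17 mod 29. 17⁻¹ ≡ 12 (mod 29) since 17·12 = 204 ≡ 1, so λ ≡ 28.
  x = λ² - 10 - 27 = 784 - 37 ≡ 22; y = λ·(10 - 22) - 13 ≡ 28. → (22, 28)
double: tangent at (22, 28): λ = (3·22² + 23)/(2·28) ≡ 25/27. 27⁻¹ ≡ 14 (mod 29), so λ ≡ 25·14 ≡ 2.
  x = λ² - 22 - 22 = 4 - 44 ≡ 18; y = λ·(22 - 18) - 28 ≡ 9. → (18, 9)

(18, 9)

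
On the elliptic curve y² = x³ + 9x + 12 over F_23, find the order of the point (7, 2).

9

2P: tangent at (7, 2): λ = (3·7² + 9)/(2·2) ≡ 18/4. 4⁻¹ ≡ 6 (mod 23), so λ ≡ 18·6 ≡ 16.
  x = λ² - 7 - 7 = 256 - 14 ≡ 12; y = λ·(7 - 12) - 2 ≡ 10. → (12, 10)
3P: (12, 10) + (7, 2). λ = (2 - 10)/(7 - 12) ≡ 15/18 mod 23. 18⁻¹ ≡ 9 (mod 23) since 18·9 = 162 ≡ 1, so λ ≡ 20.
  x = λ² - 12 - 7 = 400 - 19 ≡ 13; y = λ·(12 - 13) - 10 ≡ 16. → (13, 16)
4P: (13, 16) + (7, 2). λ = (2 - 16)/(7 - 13) ≡ 9/17 mod 23. 17⁻¹ ≡ 19 (mod 23) since 17·19 = 323 ≡ 1, so λ ≡ 10.
  x = λ² - 13 - 7 = 100 - 20 ≡ 11; y = λ·(13 - 11) - 16 ≡ 4. → (11, 4)
5P: (11, 4) + (7, 2). λ = (2 - 4)/(7 - 11) ≡ 21/19 mod 23. 19⁻¹ ≡ 17 (mod 23) since 19·17 = 323 ≡ 1, so λ ≡ 12.
  x = λ² - 11 - 7 = 144 - 18 ≡ 11; y = λ·(11 - 11) - 4 ≡ 19. → (11, 19)
6P: (11, 19) + (7, 2). λ = (2 - 19)/(7 - 11) ≡ 6/19 mod 23. 19⁻¹ ≡ 17 (mod 23), so λ ≡ 10.
  x = λ² - 11 - 7 = 100 - 18 ≡ 13; y = λ·(11 - 13) - 19 ≡ 7. → (13, 7)
7P: (13, 7) + (7, 2). λ = (2 - 7)/(7 - 13) ≡ 18/17 mod 23. 17⁻¹ ≡ 19 (mod 23), so λ ≡ 20.
  x = λ² - 13 - 7 = 400 - 20 ≡ 12; y = λ·(13 - 12) - 7 ≡ 13. → (12, 13)
8P: (12, 13) + (7, 2). λ = (2 - 13)/(7 - 12) ≡ 12/18 mod 23. 18⁻¹ ≡ 9 (mod 23) since 18·9 = 162 ≡ 1, so λ ≡ 16.
  x = λ² - 12 - 7 = 256 - 19 ≡ 7; y = λ·(12 - 7) - 13 ≡ 21. → (7, 21)
9P: (7, 21) + (7, 2): same x and y₁ ≡ -y₂, so the sum is O.
9P = O, so the order is 9.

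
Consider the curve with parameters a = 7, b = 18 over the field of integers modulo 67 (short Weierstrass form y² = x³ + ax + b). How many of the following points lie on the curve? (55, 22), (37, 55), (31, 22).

2

(55, 22): 22² ≡ 15, rhs ≡ 15 → on.
(37, 55): 55² ≡ 10, rhs ≡ 10 → on.
(31, 22): 22² ≡ 15, rhs ≡ 10 → off.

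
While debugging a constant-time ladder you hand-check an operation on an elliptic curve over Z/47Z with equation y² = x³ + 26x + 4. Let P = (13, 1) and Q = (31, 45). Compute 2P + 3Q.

First 2P:
Repeated addition: build up to 2P.
2P: tangent at (13, 1): λ = (3·13² + 26)/(2·1) ≡ 16/2. 2⁻¹ ≡ 24 (mod 47), so λ ≡ 16·24 ≡ 8.
  x = λ² - 13 - 13 = 64 - 26 ≡ 38; y = λ·(13 - 38) - 1 ≡ 34. → (38, 34)
2P = (38, 34).
Next 3Q:
Repeated addition: build up to 3Q.
2Q: tangent at (31, 45): λ = (3·31² + 26)/(2·45) ≡ 42/43. 43⁻¹ ≡ 35 (mod 47), so λ ≡ 42·35 ≡ 13.
  x = λ² - 31 - 31 = 169 - 62 ≡ 13; y = λ·(31 - 13) - 45 ≡ 1. → (13, 1)
3Q: (13, 1) + (31, 45). λ = (45 - 1)/(31 - 13) ≡ 44/18 mod 47. 18⁻¹ ≡ 34 (mod 47), so λ ≡ 39.
  x = λ² - 13 - 31 = 1521 - 44 ≡ 20; y = λ·(13 - 20) - 1 ≡ 8. → (20, 8)
3Q = (20, 8).
Finally 2P + 3Q:
(38, 34) + (20, 8). λ = (8 - 34)/(20 - 38) ≡ 21/29 mod 47. 29⁻¹ ≡ 13 (mod 47), so λ ≡ 38.
  x = λ² - 38 - 20 = 1444 - 58 ≡ 23; y = λ·(38 - 23) - 34 ≡ 19. → (23, 19)

(23, 19)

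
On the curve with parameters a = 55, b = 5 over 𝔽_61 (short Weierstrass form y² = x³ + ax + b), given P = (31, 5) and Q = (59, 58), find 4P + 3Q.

(20, 4)

First 4P:
Repeated addition: build up to 4P.
2P: tangent at (31, 5): λ = (3·31² + 55)/(2·5) ≡ 10/10. 10⁻¹ ≡ 55 (mod 61), so λ ≡ 10·55 ≡ 1.
  x = λ² - 31 - 31 = 1 - 62 ≡ 0; y = λ·(31 - 0) - 5 ≡ 26. → (0, 26)
3P: (0, 26) + (31, 5). λ = (5 - 26)/(31 - 0) ≡ 40/31 mod 61. 31⁻¹ ≡ 2 (mod 61) since 31·2 = 62 ≡ 1, so λ ≡ 19.
  x = λ² - 0 - 31 = 361 - 31 ≡ 25; y = λ·(0 - 25) - 26 ≡ 48. → (25, 48)
4P: (25, 48) + (31, 5). λ = (5 - 48)/(31 - 25) ≡ 18/6 mod 61. 6⁻¹ ≡ 51 (mod 61) since 6·51 = 306 ≡ 1, so λ ≡ 3.
  x = λ² - 25 - 31 = 9 - 56 ≡ 14; y = λ·(25 - 14) - 48 ≡ 46. → (14, 46)
4P = (14, 46).
Next 3Q:
Repeated addition: build up to 3Q.
2Q: tangent at (59, 58): λ = (3·59² + 55)/(2·58) ≡ 6/55. 55⁻¹ ≡ 10 (mod 61), so λ ≡ 6·10 ≡ 60.
  x = λ² - 59 - 59 = 3600 - 118 ≡ 5; y = λ·(59 - 5) - 58 ≡ 10. → (5, 10)
3Q: (5, 10) + (59, 58). λ = (58 - 10)/(59 - 5) ≡ 48/54 mod 61. 54⁻¹ ≡ 26 (mod 61), so λ ≡ 28.
  x = λ² - 5 - 59 = 784 - 64 ≡ 49; y = λ·(5 - 49) - 10 ≡ 39. → (49, 39)
3Q = (49, 39).
Finally 4P + 3Q:
(14, 46) + (49, 39). λ = (39 - 46)/(49 - 14) ≡ 54/35 mod 61. 35⁻¹ ≡ 7 (mod 61), so λ ≡ 12.
  x = λ² - 14 - 49 = 144 - 63 ≡ 20; y = λ·(14 - 20) - 46 ≡ 4. → (20, 4)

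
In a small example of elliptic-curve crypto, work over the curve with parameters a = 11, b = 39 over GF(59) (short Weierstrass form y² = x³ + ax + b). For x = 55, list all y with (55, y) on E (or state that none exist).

7, 52

x³ + 11x + 39 = 167019 ≡ 49 (mod 59).
Square roots of 49 mod 59: 7 and 52 (since 7² = 49 ≡ 49).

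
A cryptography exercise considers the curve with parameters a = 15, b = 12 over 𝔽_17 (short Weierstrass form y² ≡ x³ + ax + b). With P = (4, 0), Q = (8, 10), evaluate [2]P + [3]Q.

First 2P:
Repeated addition: build up to 2P.
2P: (4, 0) + (4, 0): same x and y₁ ≡ -y₂, so the sum is the point at infinity.
2P = the point at infinity.
Next 3Q:
Repeated addition: build up to 3Q.
2Q: tangent at (8, 10): λ = (3·8² + 15)/(2·10) ≡ 3/3. 3⁻¹ ≡ 6 (mod 17) since 3·6 = 18 ≡ 1, so λ ≡ 3·6 ≡ 1.
  x = λ² - 8 - 8 = 1 - 16 ≡ 2; y = λ·(8 - 2) - 10 ≡ 13. → (2, 13)
3Q: (2, 13) + (8, 10). λ = (10 - 13)/(8 - 2) ≡ 14/6 mod 17. 6⁻¹ ≡ 3 (mod 17), so λ ≡ 8.
  x = λ² - 2 - 8 = 64 - 10 ≡ 3; y = λ·(2 - 3) - 13 ≡ 13. → (3, 13)
3Q = (3, 13).
Finally 2P + 3Q:
the point at infinity + (3, 13) = (3, 13) (identity).

(3, 13)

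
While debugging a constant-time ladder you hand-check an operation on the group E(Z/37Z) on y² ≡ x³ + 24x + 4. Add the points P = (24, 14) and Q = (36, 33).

(7, 16)

(24, 14) + (36, 33). λ = (33 - 14)/(36 - 24) ≡ 19/12 mod 37. 12⁻¹ ≡ 34 (mod 37) since 12·34 = 408 ≡ 1, so λ ≡ 17.
  x = λ² - 24 - 36 = 289 - 60 ≡ 7; y = λ·(24 - 7) - 14 ≡ 16. → (7, 16)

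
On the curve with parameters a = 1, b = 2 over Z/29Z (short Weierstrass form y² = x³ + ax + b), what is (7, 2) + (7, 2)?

(21, 2)

tangent at (7, 2): λ = (3·7² + 1)/(2·2) ≡ 3/4. 4⁻¹ ≡ 22 (mod 29), so λ ≡ 3·22 ≡ 8.
  x = λ² - 7 - 7 = 64 - 14 ≡ 21; y = λ·(7 - 21) - 2 ≡ 2. → (21, 2)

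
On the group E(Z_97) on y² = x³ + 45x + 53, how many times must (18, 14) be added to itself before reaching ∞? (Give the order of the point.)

12

2P: tangent at (18, 14): λ = (3·18² + 45)/(2·14) ≡ 47/28. 28⁻¹ ≡ 52 (mod 97) since 28·52 = 1456 ≡ 1, so λ ≡ 47·52 ≡ 19.
  x = λ² - 18 - 18 = 361 - 36 ≡ 34; y = λ·(18 - 34) - 14 ≡ 70. → (34, 70)
3P: (34, 70) + (18, 14). λ = (14 - 70)/(18 - 34) ≡ 41/81 mod 97. 81⁻¹ ≡ 6 (mod 97) since 81·6 = 486 ≡ 1, so λ ≡ 52.
  x = λ² - 34 - 18 = 2704 - 52 ≡ 33; y = λ·(34 - 33) - 70 ≡ 79. → (33, 79)
4P: (33, 79) + (18, 14). λ = (14 - 79)/(18 - 33) ≡ 32/82 mod 97. 82⁻¹ ≡ 84 (mod 97), so λ ≡ 69.
  x = λ² - 33 - 18 = 4761 - 51 ≡ 54; y = λ·(33 - 54) - 79 ≡ 24. → (54, 24)
5P: (54, 24) + (18, 14). λ = (14 - 24)/(18 - 54) ≡ 87/61 mod 97. 61⁻¹ ≡ 35 (mod 97), so λ ≡ 38.
  x = λ² - 54 - 18 = 1444 - 72 ≡ 14; y = λ·(54 - 14) - 24 ≡ 41. → (14, 41)
6P: (14, 41) + (18, 14). λ = (14 - 41)/(18 - 14) ≡ 70/4 mod 97. 4⁻¹ ≡ 73 (mod 97) since 4·73 = 292 ≡ 1, so λ ≡ 66.
  x = λ² - 14 - 18 = 4356 - 32 ≡ 56; y = λ·(14 - 56) - 41 ≡ 0. → (56, 0)
7P: (56, 0) + (18, 14). λ = (14 - 0)/(18 - 56) ≡ 14/59 mod 97. 59⁻¹ ≡ 74 (mod 97), so λ ≡ 66.
  x = λ² - 56 - 18 = 4356 - 74 ≡ 14; y = λ·(56 - 14) - 0 ≡ 56. → (14, 56)
8P: (14, 56) + (18, 14). λ = (14 - 56)/(18 - 14) ≡ 55/4 mod 97. 4⁻¹ ≡ 73 (mod 97) since 4·73 = 292 ≡ 1, so λ ≡ 38.
  x = λ² - 14 - 18 = 1444 - 32 ≡ 54; y = λ·(14 - 54) - 56 ≡ 73. → (54, 73)
9P: (54, 73) + (18, 14). λ = (14 - 73)/(18 - 54) ≡ 38/61 mod 97. 61⁻¹ ≡ 35 (mod 97) since 61·35 = 2135 ≡ 1, so λ ≡ 69.
  x = λ² - 54 - 18 = 4761 - 72 ≡ 33; y = λ·(54 - 33) - 73 ≡ 18. → (33, 18)
10P: (33, 18) + (18, 14). λ = (14 - 18)/(18 - 33) ≡ 93/82 mod 97. 82⁻¹ ≡ 84 (mod 97) since 82·84 = 6888 ≡ 1, so λ ≡ 52.
  x = λ² - 33 - 18 = 2704 - 51 ≡ 34; y = λ·(33 - 34) - 18 ≡ 27. → (34, 27)
11P: (34, 27) + (18, 14). λ = (14 - 27)/(18 - 34) ≡ 84/81 mod 97. 81⁻¹ ≡ 6 (mod 97), so λ ≡ 19.
  x = λ² - 34 - 18 = 361 - 52 ≡ 18; y = λ·(34 - 18) - 27 ≡ 83. → (18, 83)
12P: (18, 83) + (18, 14): same x and y₁ ≡ -y₂, so the sum is ∞.
12P = ∞, so the order is 12.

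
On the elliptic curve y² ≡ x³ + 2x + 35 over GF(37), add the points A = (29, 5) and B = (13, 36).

(20, 3)

(29, 5) + (13, 36). λ = (36 - 5)/(13 - 29) ≡ 31/21 mod 37. 21⁻¹ ≡ 30 (mod 37), so λ ≡ 5.
  x = λ² - 29 - 13 = 25 - 42 ≡ 20; y = λ·(29 - 20) - 5 ≡ 3. → (20, 3)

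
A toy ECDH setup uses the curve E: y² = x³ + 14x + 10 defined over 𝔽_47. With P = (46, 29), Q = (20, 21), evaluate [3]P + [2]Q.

(3, 28)

First 3P:
Repeated addition: build up to 3P.
2P: tangent at (46, 29): λ = (3·46² + 14)/(2·29) ≡ 17/11. 11⁻¹ ≡ 30 (mod 47), so λ ≡ 17·30 ≡ 40.
  x = λ² - 46 - 46 = 1600 - 92 ≡ 4; y = λ·(46 - 4) - 29 ≡ 6. → (4, 6)
3P: (4, 6) + (46, 29). λ = (29 - 6)/(46 - 4) ≡ 23/42 mod 47. 42⁻¹ ≡ 28 (mod 47), so λ ≡ 33.
  x = λ² - 4 - 46 = 1089 - 50 ≡ 5; y = λ·(4 - 5) - 6 ≡ 8. → (5, 8)
3P = (5, 8).
Next 2Q:
Repeated addition: build up to 2Q.
2Q: tangent at (20, 21): λ = (3·20² + 14)/(2·21) ≡ 39/42. 42⁻¹ ≡ 28 (mod 47) since 42·28 = 1176 ≡ 1, so λ ≡ 39·28 ≡ 11.
  x = λ² - 20 - 20 = 121 - 40 ≡ 34; y = λ·(20 - 34) - 21 ≡ 13. → (34, 13)
2Q = (34, 13).
Finally 3P + 2Q:
(5, 8) + (34, 13). λ = (13 - 8)/(34 - 5) ≡ 5/29 mod 47. 29⁻¹ ≡ 13 (mod 47), so λ ≡ 18.
  x = λ² - 5 - 34 = 324 - 39 ≡ 3; y = λ·(5 - 3) - 8 ≡ 28. → (3, 28)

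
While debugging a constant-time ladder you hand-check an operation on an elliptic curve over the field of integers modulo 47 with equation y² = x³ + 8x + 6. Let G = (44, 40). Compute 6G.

Double-and-add on 6 = (110)₂. Start with G = (44, 40) for the leading 1-bit.
double: tangent at (44, 40): λ = (3·44² + 8)/(2·40) ≡ 35/33. 33⁻¹ ≡ 10 (mod 47), so λ ≡ 35·10 ≡ 21.
  x = λ² - 44 - 44 = 441 - 88 ≡ 24; y = λ·(44 - 24) - 40 ≡ 4. → (24, 4)
add G: (24, 4) + (44, 40). λ = (40 - 4)/(44 - 24) ≡ 36/20 mod 47. 20⁻¹ ≡ 40 (mod 47), so λ ≡ 30.
  x = λ² - 24 - 44 = 900 - 68 ≡ 33; y = λ·(24 - 33) - 4 ≡ 8. → (33, 8)
double: tangent at (33, 8): λ = (3·33² + 8)/(2·8) ≡ 32/16. 16⁻¹ ≡ 3 (mod 47) since 16·3 = 48 ≡ 1, so λ ≡ 32·3 ≡ 2.
  x = λ² - 33 - 33 = 4 - 66 ≡ 32; y = λ·(33 - 32) - 8 ≡ 41. → (32, 41)

(32, 41)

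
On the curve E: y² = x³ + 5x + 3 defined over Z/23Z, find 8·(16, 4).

(1, 3)

Write P = (16, 4).
Double-and-add on 8 = (1000)₂. Start with P = (16, 4) for the leading 1-bit.
double: tangent at (16, 4): λ = (3·16² + 5)/(2·4) ≡ 14/8. 8⁻¹ ≡ 3 (mod 23), so λ ≡ 14·3 ≡ 19.
  x = λ² - 16 - 16 = 361 - 32 ≡ 7; y = λ·(16 - 7) - 4 ≡ 6. → (7, 6)
double: tangent at (7, 6): λ = (3·7² + 5)/(2·6) ≡ 14/12. 12⁻¹ ≡ 2 (mod 23) since 12·2 = 24 ≡ 1, so λ ≡ 14·2 ≡ 5.
  x = λ² - 7 - 7 = 25 - 14 ≡ 11; y = λ·(7 - 11) - 6 ≡ 20. → (11, 20)
double: tangent at (11, 20): λ = (3·11² + 5)/(2·20) ≡ 0/17. 17⁻¹ ≡ 19 (mod 23) since 17·19 = 323 ≡ 1, so λ ≡ 0·19 ≡ 0.
  x = λ² - 11 - 11 = 0 - 22 ≡ 1; y = λ·(11 - 1) - 20 ≡ 3. → (1, 3)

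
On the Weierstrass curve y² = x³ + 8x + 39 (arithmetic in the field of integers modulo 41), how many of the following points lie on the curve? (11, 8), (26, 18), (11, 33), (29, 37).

(11, 8): 8² ≡ 23, rhs ≡ 23 → on.
(26, 18): 18² ≡ 37, rhs ≡ 29 → off.
(11, 33): 33² ≡ 23, rhs ≡ 23 → on.
(29, 37): 37² ≡ 16, rhs ≡ 19 → off.

2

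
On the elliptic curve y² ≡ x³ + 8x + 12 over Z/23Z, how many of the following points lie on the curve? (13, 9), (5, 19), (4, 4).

2

(13, 9): 9² ≡ 12, rhs ≡ 13 → off.
(5, 19): 19² ≡ 16, rhs ≡ 16 → on.
(4, 4): 4² ≡ 16, rhs ≡ 16 → on.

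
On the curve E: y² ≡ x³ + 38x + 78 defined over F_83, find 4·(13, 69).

(73, 21)

Write P = (13, 69).
Double-and-add on 4 = (100)₂. Start with P = (13, 69) for the leading 1-bit.
double: tangent at (13, 69): λ = (3·13² + 38)/(2·69) ≡ 47/55. 55⁻¹ ≡ 80 (mod 83) since 55·80 = 4400 ≡ 1, so λ ≡ 47·80 ≡ 25.
  x = λ² - 13 - 13 = 625 - 26 ≡ 18; y = λ·(13 - 18) - 69 ≡ 55. → (18, 55)
double: tangent at (18, 55): λ = (3·18² + 38)/(2·55) ≡ 14/27. 27⁻¹ ≡ 40 (mod 83) since 27·40 = 1080 ≡ 1, so λ ≡ 14·40 ≡ 62.
  x = λ² - 18 - 18 = 3844 - 36 ≡ 73; y = λ·(18 - 73) - 55 ≡ 21. → (73, 21)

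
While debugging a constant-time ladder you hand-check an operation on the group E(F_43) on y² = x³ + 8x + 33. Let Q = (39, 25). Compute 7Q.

Repeated addition: build up to 7Q.
2Q: tangent at (39, 25): λ = (3·39² + 8)/(2·25) ≡ 13/7. 7⁻¹ ≡ 37 (mod 43), so λ ≡ 13·37 ≡ 8.
  x = λ² - 39 - 39 = 64 - 78 ≡ 29; y = λ·(39 - 29) - 25 ≡ 12. → (29, 12)
3Q: (29, 12) + (39, 25). λ = (25 - 12)/(39 - 29) ≡ 13/10 mod 43. 10⁻¹ ≡ 13 (mod 43) since 10·13 = 130 ≡ 1, so λ ≡ 40.
  x = λ² - 29 - 39 = 1600 - 68 ≡ 27; y = λ·(29 - 27) - 12 ≡ 25. → (27, 25)
4Q: (27, 25) + (39, 25). λ = (25 - 25)/(39 - 27) ≡ 0/12 mod 43. 12⁻¹ ≡ 18 (mod 43), so λ ≡ 0.
  x = λ² - 27 - 39 = 0 - 66 ≡ 20; y = λ·(27 - 20) - 25 ≡ 18. → (20, 18)
5Q: (20, 18) + (39, 25). λ = (25 - 18)/(39 - 20) ≡ 7/19 mod 43. 19⁻¹ ≡ 34 (mod 43), so λ ≡ 23.
  x = λ² - 20 - 39 = 529 - 59 ≡ 40; y = λ·(20 - 40) - 18 ≡ 38. → (40, 38)
6Q: (40, 38) + (39, 25). λ = (25 - 38)/(39 - 40) ≡ 30/42 mod 43. 42⁻¹ ≡ 42 (mod 43), so λ ≡ 13.
  x = λ² - 40 - 39 = 169 - 79 ≡ 4; y = λ·(40 - 4) - 38 ≡ 0. → (4, 0)
7Q: (4, 0) + (39, 25). λ = (25 - 0)/(39 - 4) ≡ 25/35 mod 43. 35⁻¹ ≡ 16 (mod 43), so λ ≡ 13.
  x = λ² - 4 - 39 = 169 - 43 ≡ 40; y = λ·(4 - 40) - 0 ≡ 5. → (40, 5)

(40, 5)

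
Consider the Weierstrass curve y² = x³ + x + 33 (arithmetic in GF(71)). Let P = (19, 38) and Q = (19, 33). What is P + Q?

The two points share x = 19 and their y-coordinates satisfy 38 + 33 ≡ 0 (mod 71), so they are inverses. Their sum is the point at infinity.

O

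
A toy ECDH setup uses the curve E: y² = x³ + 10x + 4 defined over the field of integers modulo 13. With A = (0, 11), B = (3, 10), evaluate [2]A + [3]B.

First 2A:
Repeated addition: build up to 2A.
2A: tangent at (0, 11): λ = (3·0² + 10)/(2·11) ≡ 10/9. 9⁻¹ ≡ 3 (mod 13) since 9·3 = 27 ≡ 1, so λ ≡ 10·3 ≡ 4.
  x = λ² - 0 - 0 = 16 - 0 ≡ 3; y = λ·(0 - 3) - 11 ≡ 3. → (3, 3)
2A = (3, 3).
Next 3B:
Repeated addition: build up to 3B.
2B: tangent at (3, 10): λ = (3·3² + 10)/(2·10) ≡ 11/7. 7⁻¹ ≡ 2 (mod 13), so λ ≡ 11·2 ≡ 9.
  x = λ² - 3 - 3 = 81 - 6 ≡ 10; y = λ·(3 - 10) - 10 ≡ 5. → (10, 5)
3B: (10, 5) + (3, 10). λ = (10 - 5)/(3 - 10) ≡ 5/6 mod 13. 6⁻¹ ≡ 11 (mod 13) since 6·11 = 66 ≡ 1, so λ ≡ 3.
  x = λ² - 10 - 3 = 9 - 13 ≡ 9; y = λ·(10 - 9) - 5 ≡ 11. → (9, 11)
3B = (9, 11).
Finally 2A + 3B:
(3, 3) + (9, 11). λ = (11 - 3)/(9 - 3) ≡ 8/6 mod 13. 6⁻¹ ≡ 11 (mod 13) since 6·11 = 66 ≡ 1, so λ ≡ 10.
  x = λ² - 3 - 9 = 100 - 12 ≡ 10; y = λ·(3 - 10) - 3 ≡ 5. → (10, 5)

(10, 5)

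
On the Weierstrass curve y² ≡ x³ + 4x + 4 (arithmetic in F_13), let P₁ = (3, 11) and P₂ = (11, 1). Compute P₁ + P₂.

(3, 2)

(3, 11) + (11, 1). λ = (1 - 11)/(11 - 3) ≡ 3/8 mod 13. 8⁻¹ ≡ 5 (mod 13) since 8·5 = 40 ≡ 1, so λ ≡ 2.
  x = λ² - 3 - 11 = 4 - 14 ≡ 3; y = λ·(3 - 3) - 11 ≡ 2. → (3, 2)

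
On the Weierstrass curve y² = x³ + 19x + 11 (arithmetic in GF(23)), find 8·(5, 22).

(8, 10)

Write G = (5, 22).
Repeated addition: build up to 8G.
2G: tangent at (5, 22): λ = (3·5² + 19)/(2·22) ≡ 2/21. 21⁻¹ ≡ 11 (mod 23) since 21·11 = 231 ≡ 1, so λ ≡ 2·11 ≡ 22.
  x = λ² - 5 - 5 = 484 - 10 ≡ 14; y = λ·(5 - 14) - 22 ≡ 10. → (14, 10)
3G: (14, 10) + (5, 22). λ = (22 - 10)/(5 - 14) ≡ 12/14 mod 23. 14⁻¹ ≡ 5 (mod 23) since 14·5 = 70 ≡ 1, so λ ≡ 14.
  x = λ² - 14 - 5 = 196 - 19 ≡ 16; y = λ·(14 - 16) - 10 ≡ 8. → (16, 8)
4G: (16, 8) + (5, 22). λ = (22 - 8)/(5 - 16) ≡ 14/12 mod 23. 12⁻¹ ≡ 2 (mod 23), so λ ≡ 5.
  x = λ² - 16 - 5 = 25 - 21 ≡ 4; y = λ·(16 - 4) - 8 ≡ 6. → (4, 6)
5G: (4, 6) + (5, 22). λ = (22 - 6)/(5 - 4) ≡ 16/1 mod 23. 1⁻¹ ≡ 1 (mod 23) since 1·1 = 1 ≡ 1, so λ ≡ 16.
  x = λ² - 4 - 5 = 256 - 9 ≡ 17; y = λ·(4 - 17) - 6 ≡ 16. → (17, 16)
6G: (17, 16) + (5, 22). λ = (22 - 16)/(5 - 17) ≡ 6/11 mod 23. 11⁻¹ ≡ 21 (mod 23) since 11·21 = 231 ≡ 1, so λ ≡ 11.
  x = λ² - 17 - 5 = 121 - 22 ≡ 7; y = λ·(17 - 7) - 16 ≡ 2. → (7, 2)
7G: (7, 2) + (5, 22). λ = (22 - 2)/(5 - 7) ≡ 20/21 mod 23. 21⁻¹ ≡ 11 (mod 23), so λ ≡ 13.
  x = λ² - 7 - 5 = 169 - 12 ≡ 19; y = λ·(7 - 19) - 2 ≡ 3. → (19, 3)
8G: (19, 3) + (5, 22). λ = (22 - 3)/(5 - 19) ≡ 19/9 mod 23. 9⁻¹ ≡ 18 (mod 23) since 9·18 = 162 ≡ 1, so λ ≡ 20.
  x = λ² - 19 - 5 = 400 - 24 ≡ 8; y = λ·(19 - 8) - 3 ≡ 10. → (8, 10)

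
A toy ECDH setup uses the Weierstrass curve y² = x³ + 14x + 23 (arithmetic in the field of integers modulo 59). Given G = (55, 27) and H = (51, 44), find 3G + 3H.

First 3G:
Repeated addition: build up to 3G.
2G: tangent at (55, 27): λ = (3·55² + 14)/(2·27) ≡ 3/54. 54⁻¹ ≡ 47 (mod 59) since 54·47 = 2538 ≡ 1, so λ ≡ 3·47 ≡ 23.
  x = λ² - 55 - 55 = 529 - 110 ≡ 6; y = λ·(55 - 6) - 27 ≡ 38. → (6, 38)
3G: (6, 38) + (55, 27). λ = (27 - 38)/(55 - 6) ≡ 48/49 mod 59. 49⁻¹ ≡ 53 (mod 59), so λ ≡ 7.
  x = λ² - 6 - 55 = 49 - 61 ≡ 47; y = λ·(6 - 47) - 38 ≡ 29. → (47, 29)
3G = (47, 29).
Next 3H:
Repeated addition: build up to 3H.
2H: tangent at (51, 44): λ = (3·51² + 14)/(2·44) ≡ 29/29. 29⁻¹ ≡ 57 (mod 59), so λ ≡ 29·57 ≡ 1.
  x = λ² - 51 - 51 = 1 - 102 ≡ 17; y = λ·(51 - 17) - 44 ≡ 49. → (17, 49)
3H: (17, 49) + (51, 44). λ = (44 - 49)/(51 - 17) ≡ 54/34 mod 59. 34⁻¹ ≡ 33 (mod 59), so λ ≡ 12.
  x = λ² - 17 - 51 = 144 - 68 ≡ 17; y = λ·(17 - 17) - 49 ≡ 10. → (17, 10)
3H = (17, 10).
Finally 3G + 3H:
(47, 29) + (17, 10). λ = (10 - 29)/(17 - 47) ≡ 40/29 mod 59. 29⁻¹ ≡ 57 (mod 59), so λ ≡ 38.
  x = λ² - 47 - 17 = 1444 - 64 ≡ 23; y = λ·(47 - 23) - 29 ≡ 57. → (23, 57)

(23, 57)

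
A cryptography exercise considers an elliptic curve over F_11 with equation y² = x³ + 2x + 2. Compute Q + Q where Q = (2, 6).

(5, 7)

tangent at (2, 6): λ = (3·2² + 2)/(2·6) ≡ 3/1. 1⁻¹ ≡ 1 (mod 11) since 1·1 = 1 ≡ 1, so λ ≡ 3·1 ≡ 3.
  x = λ² - 2 - 2 = 9 - 4 ≡ 5; y = λ·(2 - 5) - 6 ≡ 7. → (5, 7)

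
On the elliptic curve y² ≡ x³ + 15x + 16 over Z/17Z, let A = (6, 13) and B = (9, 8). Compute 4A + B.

First 4A:
Double-and-add on 4 = (100)₂. Start with A = (6, 13) for the leading 1-bit.
double: tangent at (6, 13): λ = (3·6² + 15)/(2·13) ≡ 4/9. 9⁻¹ ≡ 2 (mod 17), so λ ≡ 4·2 ≡ 8.
  x = λ² - 6 - 6 = 64 - 12 ≡ 1; y = λ·(6 - 1) - 13 ≡ 10. → (1, 10)
double: tangent at (1, 10): λ = (3·1² + 15)/(2·10) ≡ 1/3. 3⁻¹ ≡ 6 (mod 17), so λ ≡ 1·6 ≡ 6.
  x = λ² - 1 - 1 = 36 - 2 ≡ 0; y = λ·(1 - 0) - 10 ≡ 13. → (0, 13)
4A = (0, 13).
Finally 4A + B:
(0, 13) + (9, 8). λ = (8 - 13)/(9 - 0) ≡ 12/9 mod 17. 9⁻¹ ≡ 2 (mod 17), so λ ≡ 7.
  x = λ² - 0 - 9 = 49 - 9 ≡ 6; y = λ·(0 - 6) - 13 ≡ 13. → (6, 13)

(6, 13)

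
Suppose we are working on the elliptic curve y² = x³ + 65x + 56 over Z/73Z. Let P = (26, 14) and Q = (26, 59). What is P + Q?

The two points share x = 26 and their y-coordinates satisfy 14 + 59 ≡ 0 (mod 73), so they are inverses. Their sum is O.

O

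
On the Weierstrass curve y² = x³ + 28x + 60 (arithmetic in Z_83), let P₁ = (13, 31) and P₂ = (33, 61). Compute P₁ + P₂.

(60, 23)

(13, 31) + (33, 61). λ = (61 - 31)/(33 - 13) ≡ 30/20 mod 83. 20⁻¹ ≡ 54 (mod 83), so λ ≡ 43.
  x = λ² - 13 - 33 = 1849 - 46 ≡ 60; y = λ·(13 - 60) - 31 ≡ 23. → (60, 23)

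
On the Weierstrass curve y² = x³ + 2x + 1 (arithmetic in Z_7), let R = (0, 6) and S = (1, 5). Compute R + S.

(0, 1)

(0, 6) + (1, 5). λ = (5 - 6)/(1 - 0) ≡ 6/1 mod 7. 1⁻¹ ≡ 1 (mod 7) since 1·1 = 1 ≡ 1, so λ ≡ 6.
  x = λ² - 0 - 1 = 36 - 1 ≡ 0; y = λ·(0 - 0) - 6 ≡ 1. → (0, 1)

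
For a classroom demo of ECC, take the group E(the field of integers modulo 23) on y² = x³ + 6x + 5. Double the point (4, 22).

tangent at (4, 22): λ = (3·4² + 6)/(2·22) ≡ 8/21. 21⁻¹ ≡ 11 (mod 23) since 21·11 = 231 ≡ 1, so λ ≡ 8·11 ≡ 19.
  x = λ² - 4 - 4 = 361 - 8 ≡ 8; y = λ·(4 - 8) - 22 ≡ 17. → (8, 17)

(8, 17)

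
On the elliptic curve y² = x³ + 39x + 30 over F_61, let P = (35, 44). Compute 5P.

(28, 57)

Double-and-add on 5 = (101)₂. Start with P = (35, 44) for the leading 1-bit.
double: tangent at (35, 44): λ = (3·35² + 39)/(2·44) ≡ 54/27. 27⁻¹ ≡ 52 (mod 61), so λ ≡ 54·52 ≡ 2.
  x = λ² - 35 - 35 = 4 - 70 ≡ 56; y = λ·(35 - 56) - 44 ≡ 36. → (56, 36)
double: tangent at (56, 36): λ = (3·56² + 39)/(2·36) ≡ 53/11. 11⁻¹ ≡ 50 (mod 61) since 11·50 = 550 ≡ 1, so λ ≡ 53·50 ≡ 27.
  x = λ² - 56 - 56 = 729 - 112 ≡ 7; y = λ·(56 - 7) - 36 ≡ 6. → (7, 6)
add P: (7, 6) + (35, 44). λ = (44 - 6)/(35 - 7) ≡ 38/28 mod 61. 28⁻¹ ≡ 24 (mod 61) since 28·24 = 672 ≡ 1, so λ ≡ 58.
  x = λ² - 7 - 35 = 3364 - 42 ≡ 28; y = λ·(7 - 28) - 6 ≡ 57. → (28, 57)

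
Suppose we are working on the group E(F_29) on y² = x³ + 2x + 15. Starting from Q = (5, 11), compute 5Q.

(20, 15)

Repeated addition: build up to 5Q.
2Q: tangent at (5, 11): λ = (3·5² + 2)/(2·11) ≡ 19/22. 22⁻¹ ≡ 4 (mod 29), so λ ≡ 19·4 ≡ 18.
  x = λ² - 5 - 5 = 324 - 10 ≡ 24; y = λ·(5 - 24) - 11 ≡ 24. → (24, 24)
3Q: (24, 24) + (5, 11). λ = (11 - 24)/(5 - 24) ≡ 16/10 mod 29. 10⁻¹ ≡ 3 (mod 29) since 10·3 = 30 ≡ 1, so λ ≡ 19.
  x = λ² - 24 - 5 = 361 - 29 ≡ 13; y = λ·(24 - 13) - 24 ≡ 11. → (13, 11)
4Q: (13, 11) + (5, 11). λ = (11 - 11)/(5 - 13) ≡ 0/21 mod 29. 21⁻¹ ≡ 18 (mod 29) since 21·18 = 378 ≡ 1, so λ ≡ 0.
  x = λ² - 13 - 5 = 0 - 18 ≡ 11; y = λ·(13 - 11) - 11 ≡ 18. → (11, 18)
5Q: (11, 18) + (5, 11). λ = (11 - 18)/(5 - 11) ≡ 22/23 mod 29. 23⁻¹ ≡ 24 (mod 29) since 23·24 = 552 ≡ 1, so λ ≡ 6.
  x = λ² - 11 - 5 = 36 - 16 ≡ 20; y = λ·(11 - 20) - 18 ≡ 15. → (20, 15)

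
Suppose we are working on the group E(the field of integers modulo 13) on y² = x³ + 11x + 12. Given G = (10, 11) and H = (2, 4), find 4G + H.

First 4G:
Repeated addition: build up to 4G.
2G: tangent at (10, 11): λ = (3·10² + 11)/(2·11) ≡ 12/9. 9⁻¹ ≡ 3 (mod 13) since 9·3 = 27 ≡ 1, so λ ≡ 12·3 ≡ 10.
  x = λ² - 10 - 10 = 100 - 20 ≡ 2; y = λ·(10 - 2) - 11 ≡ 4. → (2, 4)
3G: (2, 4) + (10, 11). λ = (11 - 4)/(10 - 2) ≡ 7/8 mod 13. 8⁻¹ ≡ 5 (mod 13) since 8·5 = 40 ≡ 1, so λ ≡ 9.
  x = λ² - 2 - 10 = 81 - 12 ≡ 4; y = λ·(2 - 4) - 4 ≡ 4. → (4, 4)
4G: (4, 4) + (10, 11). λ = (11 - 4)/(10 - 4) ≡ 7/6 mod 13. 6⁻¹ ≡ 11 (mod 13), so λ ≡ 12.
  x = λ² - 4 - 10 = 144 - 14 ≡ 0; y = λ·(4 - 0) - 4 ≡ 5. → (0, 5)
4G = (0, 5).
Finally 4G + H:
(0, 5) + (2, 4). λ = (4 - 5)/(2 - 0) ≡ 12/2 mod 13. 2⁻¹ ≡ 7 (mod 13) since 2·7 = 14 ≡ 1, so λ ≡ 6.
  x = λ² - 0 - 2 = 36 - 2 ≡ 8; y = λ·(0 - 8) - 5 ≡ 12. → (8, 12)

(8, 12)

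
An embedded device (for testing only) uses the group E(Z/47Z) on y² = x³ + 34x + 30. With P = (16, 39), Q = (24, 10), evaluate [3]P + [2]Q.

First 3P:
Repeated addition: build up to 3P.
2P: tangent at (16, 39): λ = (3·16² + 34)/(2·39) ≡ 3/31. 31⁻¹ ≡ 44 (mod 47), so λ ≡ 3·44 ≡ 38.
  x = λ² - 16 - 16 = 1444 - 32 ≡ 2; y = λ·(16 - 2) - 39 ≡ 23. → (2, 23)
3P: (2, 23) + (16, 39). λ = (39 - 23)/(16 - 2) ≡ 16/14 mod 47. 14⁻¹ ≡ 37 (mod 47) since 14·37 = 518 ≡ 1, so λ ≡ 28.
  x = λ² - 2 - 16 = 784 - 18 ≡ 14; y = λ·(2 - 14) - 23 ≡ 17. → (14, 17)
3P = (14, 17).
Next 2Q:
Repeated addition: build up to 2Q.
2Q: tangent at (24, 10): λ = (3·24² + 34)/(2·10) ≡ 23/20. 20⁻¹ ≡ 40 (mod 47), so λ ≡ 23·40 ≡ 27.
  x = λ² - 24 - 24 = 729 - 48 ≡ 23; y = λ·(24 - 23) - 10 ≡ 17. → (23, 17)
2Q = (23, 17).
Finally 3P + 2Q:
(14, 17) + (23, 17). λ = (17 - 17)/(23 - 14) ≡ 0/9 mod 47. 9⁻¹ ≡ 21 (mod 47) since 9·21 = 189 ≡ 1, so λ ≡ 0.
  x = λ² - 14 - 23 = 0 - 37 ≡ 10; y = λ·(14 - 10) - 17 ≡ 30. → (10, 30)

(10, 30)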